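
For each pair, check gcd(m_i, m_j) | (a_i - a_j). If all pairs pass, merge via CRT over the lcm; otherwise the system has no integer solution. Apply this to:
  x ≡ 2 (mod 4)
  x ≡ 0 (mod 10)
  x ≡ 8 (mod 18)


Moduli 4, 10, 18 are not pairwise coprime, so CRT works modulo lcm(m_i) when all pairwise compatibility conditions hold.
Pairwise compatibility: gcd(m_i, m_j) must divide a_i - a_j for every pair.
Merge one congruence at a time:
  Start: x ≡ 2 (mod 4).
  Combine with x ≡ 0 (mod 10): gcd(4, 10) = 2; 0 - 2 = -2, which IS divisible by 2, so compatible.
    Write x = 2 + 4·t and substitute into x ≡ 0 (mod 10): 4·t ≡ 0 − 2 = -2 (mod 10).
    Divide the congruence (and modulus) by g = 2: 2·t ≡ -1 (mod 5).
    Reduce coefficients mod 5: 2·t ≡ 4 (mod 5).
    The inverse of 2 mod 5 is 3 (since 2·3 = 6 = 1·5 + 1), so t ≡ 3·4 = 12 ≡ 2 (mod 5).
    Then x = 2 + 4·2 = 10, valid modulo lcm(4, 10) = 20: x ≡ 10 (mod 20).
  Combine with x ≡ 8 (mod 18): gcd(20, 18) = 2; 8 - 10 = -2, which IS divisible by 2, so compatible.
    Write x = 10 + 20·t and substitute into x ≡ 8 (mod 18): 20·t ≡ 8 − 10 = -2 (mod 18).
    Divide the congruence (and modulus) by g = 2: 10·t ≡ -1 (mod 9).
    Reduce coefficients mod 9: 1·t ≡ 8 (mod 9).
    So t ≡ 8 (mod 9).
    Then x = 10 + 20·8 = 170, valid modulo lcm(20, 18) = 180: x ≡ 170 (mod 180).
Verify: 170 mod 4 = 2, 170 mod 10 = 0, 170 mod 18 = 8.

x ≡ 170 (mod 180).


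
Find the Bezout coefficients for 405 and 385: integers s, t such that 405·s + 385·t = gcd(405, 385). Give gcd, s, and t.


Euclidean algorithm on (405, 385) — divide until remainder is 0:
  405 = 1 · 385 + 20
  385 = 19 · 20 + 5
  20 = 4 · 5 + 0
gcd(405, 385) = 5.
Track Bezout coefficients alongside the remainders: start with r₀ = 405 = a·1 + b·0 (s = 1, t = 0) and r₁ = 385 = a·0 + b·1 (s = 0, t = 1); each new remainder r_{k+1} = r_{k-1} − q_k·r_k inherits s_{k+1} = s_{k-1} − q_k·s_k, t_{k+1} = t_{k-1} − q_k·t_k, so r_k = a·s_k + b·t_k at every step:
  q = 1: r = 20, s = 1 − 1·0 = 1, t = 0 − 1·1 = -1  (check: 405·1 + 385·(-1) = 20)
  q = 19: r = 5, s = 0 − 19·1 = -19, t = 1 − 19·(-1) = 20  (check: 405·(-19) + 385·20 = 5)
The row with r = 5 (the gcd) gives the Bezout coefficients s = -19, t = 20.
Result: 405 · (-19) + 385 · (20) = 5.

gcd(405, 385) = 5; s = -19, t = 20 (check: 405·(-19) + 385·20 = 5).


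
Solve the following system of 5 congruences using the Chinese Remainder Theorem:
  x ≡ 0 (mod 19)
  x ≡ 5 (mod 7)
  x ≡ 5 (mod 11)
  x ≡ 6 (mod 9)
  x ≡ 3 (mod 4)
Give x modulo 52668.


Product of moduli M = 19 · 7 · 11 · 9 · 4 = 52668.
Merge one congruence at a time:
  Start: x ≡ 0 (mod 19).
  Combine with x ≡ 5 (mod 7); new modulus lcm = 133.
    Write x = 0 + 19·t and substitute into x ≡ 5 (mod 7): 19·t ≡ 5 − 0 = 5 (mod 7).
    Reduce coefficients mod 7: 5·t ≡ 5 (mod 7).
    The inverse of 5 mod 7 is 3 (since 5·3 = 15 = 2·7 + 1), so t ≡ 3·5 = 15 ≡ 1 (mod 7).
    Then x = 0 + 19·1 = 19, valid modulo lcm(19, 7) = 133: x ≡ 19 (mod 133).
  Combine with x ≡ 5 (mod 11); new modulus lcm = 1463.
    Write x = 19 + 133·t and substitute into x ≡ 5 (mod 11): 133·t ≡ 5 − 19 = -14 (mod 11).
    Reduce coefficients mod 11: 1·t ≡ 8 (mod 11).
    So t ≡ 8 (mod 11).
    Then x = 19 + 133·8 = 1083, valid modulo lcm(133, 11) = 1463: x ≡ 1083 (mod 1463).
  Combine with x ≡ 6 (mod 9); new modulus lcm = 13167.
    Write x = 1083 + 1463·t and substitute into x ≡ 6 (mod 9): 1463·t ≡ 6 − 1083 = -1077 (mod 9).
    Reduce coefficients mod 9: 5·t ≡ 3 (mod 9).
    The inverse of 5 mod 9 is 2 (since 5·2 = 10 = 1·9 + 1), so t ≡ 2·3 = 6 ≡ 6 (mod 9).
    Then x = 1083 + 1463·6 = 9861, valid modulo lcm(1463, 9) = 13167: x ≡ 9861 (mod 13167).
  Combine with x ≡ 3 (mod 4); new modulus lcm = 52668.
    Write x = 9861 + 13167·t and substitute into x ≡ 3 (mod 4): 13167·t ≡ 3 − 9861 = -9858 (mod 4).
    Reduce coefficients mod 4: 3·t ≡ 2 (mod 4).
    The inverse of 3 mod 4 is 3 (since 3·3 = 9 = 2·4 + 1), so t ≡ 3·2 = 6 ≡ 2 (mod 4).
    Then x = 9861 + 13167·2 = 36195, valid modulo lcm(13167, 4) = 52668: x ≡ 36195 (mod 52668).
Verify against each original: 36195 mod 19 = 0, 36195 mod 7 = 5, 36195 mod 11 = 5, 36195 mod 9 = 6, 36195 mod 4 = 3.

x ≡ 36195 (mod 52668).


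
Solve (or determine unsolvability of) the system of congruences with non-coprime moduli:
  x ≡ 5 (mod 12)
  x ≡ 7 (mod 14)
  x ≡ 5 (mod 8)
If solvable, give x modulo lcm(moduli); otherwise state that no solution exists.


Moduli 12, 14, 8 are not pairwise coprime, so CRT works modulo lcm(m_i) when all pairwise compatibility conditions hold.
Pairwise compatibility: gcd(m_i, m_j) must divide a_i - a_j for every pair.
Merge one congruence at a time:
  Start: x ≡ 5 (mod 12).
  Combine with x ≡ 7 (mod 14): gcd(12, 14) = 2; 7 - 5 = 2, which IS divisible by 2, so compatible.
    Write x = 5 + 12·t and substitute into x ≡ 7 (mod 14): 12·t ≡ 7 − 5 = 2 (mod 14).
    Divide the congruence (and modulus) by g = 2: 6·t ≡ 1 (mod 7).
    The inverse of 6 mod 7 is 6 (since 6·6 = 36 = 5·7 + 1), so t ≡ 6·1 = 6 ≡ 6 (mod 7).
    Then x = 5 + 12·6 = 77, valid modulo lcm(12, 14) = 84: x ≡ 77 (mod 84).
  Combine with x ≡ 5 (mod 8): gcd(84, 8) = 4; 5 - 77 = -72, which IS divisible by 4, so compatible.
    Write x = 77 + 84·t and substitute into x ≡ 5 (mod 8): 84·t ≡ 5 − 77 = -72 (mod 8).
    Divide the congruence (and modulus) by g = 4: 21·t ≡ -18 (mod 2).
    Reduce coefficients mod 2: 1·t ≡ 0 (mod 2).
    So t ≡ 0 (mod 2).
    Then x = 77 + 84·0 = 77, valid modulo lcm(84, 8) = 168: x ≡ 77 (mod 168).
Verify: 77 mod 12 = 5, 77 mod 14 = 7, 77 mod 8 = 5.

x ≡ 77 (mod 168).


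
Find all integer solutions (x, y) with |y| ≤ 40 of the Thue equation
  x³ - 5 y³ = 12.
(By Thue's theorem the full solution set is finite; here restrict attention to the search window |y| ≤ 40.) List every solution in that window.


The equation is x³ - 5y³ = 12. For fixed y, x³ = 5·y³ + 12, so a solution requires the RHS to be a perfect cube.
Strategy: iterate y from -40 to 40, compute RHS = 5·y³ + 12, and check whether it is a (positive or negative) perfect cube.
Check small values of y:
  y = 0: RHS = 12 is not a perfect cube.
  y = 1: RHS = 17 is not a perfect cube.
  y = -1: RHS = 7 is not a perfect cube.
  y = 2: RHS = 52 is not a perfect cube.
  y = -2: RHS = -28 is not a perfect cube.
  y = 3: RHS = 147 is not a perfect cube.
  y = -3: RHS = -123 is not a perfect cube.
Continuing the search up to |y| = 40 finds no solutions either.
No (x, y) in the scanned range satisfies the equation.

No integer solutions with |y| ≤ 40.


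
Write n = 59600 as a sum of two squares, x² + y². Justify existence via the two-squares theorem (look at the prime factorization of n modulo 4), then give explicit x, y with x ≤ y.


Step 1: Factor n = 59600 = 2^4 · 5^2 · 149.
Step 2: Check the mod-4 condition on each prime factor: 2 = 2 (special); 5 ≡ 1 (mod 4), exponent 2; 149 ≡ 1 (mod 4), exponent 1.
All primes ≡ 3 (mod 4) appear to even exponent (or don't appear), so by the two-squares theorem n IS expressible as a sum of two squares.
Step 3: Build a representation. Group n = k² · m with k = 4 and m = 5 · 5 · 149 = 3725 (a product of primes ≡ 1 (mod 4)); a representation of m scales to one of n via (k·x)² + (k·y)² = k²(x² + y²). Each prime p ≡ 1 (mod 4) is itself a sum of two squares; find a² by testing p − a² for a perfect square:
  5: 5 − 1² = 4 = 2² ⇒ 5 = 1² + 2².
  149: 149 − 1² = 148, 149 − 2² = 145, 149 − 3² = 140, 149 − 4² = 133, 149 − 5² = 124, 149 − 6² = 113, 149 − 7² = 100 = 10² ⇒ 149 = 7² + 10².
  Combine using the Brahmagupta–Fibonacci identity (a² + b²)(c² + d²) = (ac − bd)² + (ad + bc)² = (ac + bd)² + (ad − bc)²:
  5 · 5 = 25: from (1² + 2²)(1² + 2²), take (1·1 − 2·2, 1·2 + 2·1) = (1 − 4, 2 + 2) = (-3, 4); dropping signs (only squares matter) gives (3, 4); check 3² + 4² = 9 + 16 = 25 ✓.
  25 · 149 = 3725: from (3² + 4²)(7² + 10²), take (3·7 − 4·10, 3·10 + 4·7) = (21 − 40, 30 + 28) = (-19, 58); dropping signs (only squares matter) gives (19, 58); check 19² + 58² = 361 + 3364 = 3725 ✓.
  Scale by k = 4: (4·19, 4·58) = (76, 232).
Step 4: Order so x ≤ y and verify: 76² + 232² = 5776 + 53824 = 59600 = n. ✓

n = 59600 = 76² + 232² (one valid representation with x ≤ y).


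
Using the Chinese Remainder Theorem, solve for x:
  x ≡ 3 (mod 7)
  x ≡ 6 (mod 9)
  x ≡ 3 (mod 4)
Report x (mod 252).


Moduli 7, 9, 4 are pairwise coprime; by CRT there is a unique solution modulo M = 7 · 9 · 4 = 252.
Solve pairwise, accumulating the modulus:
  Start with x ≡ 3 (mod 7).
  Combine with x ≡ 6 (mod 9): since gcd(7, 9) = 1, we get a unique residue mod 63.
    Write x = 3 + 7·t and substitute into x ≡ 6 (mod 9): 7·t ≡ 6 − 3 = 3 (mod 9).
    The inverse of 7 mod 9 is 4 (since 7·4 = 28 = 3·9 + 1), so t ≡ 4·3 = 12 ≡ 3 (mod 9).
    Then x = 3 + 7·3 = 24, valid modulo lcm(7, 9) = 63: x ≡ 24 (mod 63).
  Combine with x ≡ 3 (mod 4): since gcd(63, 4) = 1, we get a unique residue mod 252.
    Write x = 24 + 63·t and substitute into x ≡ 3 (mod 4): 63·t ≡ 3 − 24 = -21 (mod 4).
    Reduce coefficients mod 4: 3·t ≡ 3 (mod 4).
    The inverse of 3 mod 4 is 3 (since 3·3 = 9 = 2·4 + 1), so t ≡ 3·3 = 9 ≡ 1 (mod 4).
    Then x = 24 + 63·1 = 87, valid modulo lcm(63, 4) = 252: x ≡ 87 (mod 252).
Verify: 87 mod 7 = 3 ✓, 87 mod 9 = 6 ✓, 87 mod 4 = 3 ✓.

x ≡ 87 (mod 252).


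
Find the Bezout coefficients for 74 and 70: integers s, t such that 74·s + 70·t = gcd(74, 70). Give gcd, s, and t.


Euclidean algorithm on (74, 70) — divide until remainder is 0:
  74 = 1 · 70 + 4
  70 = 17 · 4 + 2
  4 = 2 · 2 + 0
gcd(74, 70) = 2.
Track Bezout coefficients alongside the remainders: start with r₀ = 74 = a·1 + b·0 (s = 1, t = 0) and r₁ = 70 = a·0 + b·1 (s = 0, t = 1); each new remainder r_{k+1} = r_{k-1} − q_k·r_k inherits s_{k+1} = s_{k-1} − q_k·s_k, t_{k+1} = t_{k-1} − q_k·t_k, so r_k = a·s_k + b·t_k at every step:
  q = 1: r = 4, s = 1 − 1·0 = 1, t = 0 − 1·1 = -1  (check: 74·1 + 70·(-1) = 4)
  q = 17: r = 2, s = 0 − 17·1 = -17, t = 1 − 17·(-1) = 18  (check: 74·(-17) + 70·18 = 2)
The row with r = 2 (the gcd) gives the Bezout coefficients s = -17, t = 18.
Result: 74 · (-17) + 70 · (18) = 2.

gcd(74, 70) = 2; s = -17, t = 18 (check: 74·(-17) + 70·18 = 2).


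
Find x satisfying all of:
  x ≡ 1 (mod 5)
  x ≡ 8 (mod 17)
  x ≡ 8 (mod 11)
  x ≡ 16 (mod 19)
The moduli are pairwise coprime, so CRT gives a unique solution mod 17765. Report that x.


Product of moduli M = 5 · 17 · 11 · 19 = 17765.
Merge one congruence at a time:
  Start: x ≡ 1 (mod 5).
  Combine with x ≡ 8 (mod 17); new modulus lcm = 85.
    Write x = 1 + 5·t and substitute into x ≡ 8 (mod 17): 5·t ≡ 8 − 1 = 7 (mod 17).
    The inverse of 5 mod 17 is 7 (since 5·7 = 35 = 2·17 + 1), so t ≡ 7·7 = 49 ≡ 15 (mod 17).
    Then x = 1 + 5·15 = 76, valid modulo lcm(5, 17) = 85: x ≡ 76 (mod 85).
  Combine with x ≡ 8 (mod 11); new modulus lcm = 935.
    Write x = 76 + 85·t and substitute into x ≡ 8 (mod 11): 85·t ≡ 8 − 76 = -68 (mod 11).
    Reduce coefficients mod 11: 8·t ≡ 9 (mod 11).
    The inverse of 8 mod 11 is 7 (since 8·7 = 56 = 5·11 + 1), so t ≡ 7·9 = 63 ≡ 8 (mod 11).
    Then x = 76 + 85·8 = 756, valid modulo lcm(85, 11) = 935: x ≡ 756 (mod 935).
  Combine with x ≡ 16 (mod 19); new modulus lcm = 17765.
    Write x = 756 + 935·t and substitute into x ≡ 16 (mod 19): 935·t ≡ 16 − 756 = -740 (mod 19).
    Reduce coefficients mod 19: 4·t ≡ 1 (mod 19).
    The inverse of 4 mod 19 is 5 (since 4·5 = 20 = 1·19 + 1), so t ≡ 5·1 = 5 ≡ 5 (mod 19).
    Then x = 756 + 935·5 = 5431, valid modulo lcm(935, 19) = 17765: x ≡ 5431 (mod 17765).
Verify against each original: 5431 mod 5 = 1, 5431 mod 17 = 8, 5431 mod 11 = 8, 5431 mod 19 = 16.

x ≡ 5431 (mod 17765).


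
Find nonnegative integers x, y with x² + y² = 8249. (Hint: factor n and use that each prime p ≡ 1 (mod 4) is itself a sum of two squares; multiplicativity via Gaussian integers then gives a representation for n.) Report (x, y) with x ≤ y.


Step 1: Factor n = 8249 = 73 · 113.
Step 2: Check the mod-4 condition on each prime factor: 73 ≡ 1 (mod 4), exponent 1; 113 ≡ 1 (mod 4), exponent 1.
All primes ≡ 3 (mod 4) appear to even exponent (or don't appear), so by the two-squares theorem n IS expressible as a sum of two squares.
Step 3: Build a representation. Here n = 73 · 113 is a product of primes ≡ 1 (mod 4). Each prime p ≡ 1 (mod 4) is itself a sum of two squares; find a² by testing p − a² for a perfect square:
  73: 73 − 1² = 72, 73 − 2² = 69, 73 − 3² = 64 = 8² ⇒ 73 = 3² + 8².
  113: 113 − 1² = 112, 113 − 2² = 109, 113 − 3² = 104, 113 − 4² = 97, 113 − 5² = 88, 113 − 6² = 77, 113 − 7² = 64 = 8² ⇒ 113 = 7² + 8².
  Combine using the Brahmagupta–Fibonacci identity (a² + b²)(c² + d²) = (ac − bd)² + (ad + bc)² = (ac + bd)² + (ad − bc)²:
  73 · 113 = 8249: from (3² + 8²)(7² + 8²), take (3·7 − 8·8, 3·8 + 8·7) = (21 − 64, 24 + 56) = (-43, 80); dropping signs (only squares matter) gives (43, 80); check 43² + 80² = 1849 + 6400 = 8249 ✓.
Step 4: Order so x ≤ y and verify: 43² + 80² = 1849 + 6400 = 8249 = n. ✓

n = 8249 = 43² + 80² (one valid representation with x ≤ y).


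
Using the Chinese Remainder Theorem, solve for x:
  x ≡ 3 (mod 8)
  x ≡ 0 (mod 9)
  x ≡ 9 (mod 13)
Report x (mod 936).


Moduli 8, 9, 13 are pairwise coprime; by CRT there is a unique solution modulo M = 8 · 9 · 13 = 936.
Solve pairwise, accumulating the modulus:
  Start with x ≡ 3 (mod 8).
  Combine with x ≡ 0 (mod 9): since gcd(8, 9) = 1, we get a unique residue mod 72.
    Write x = 3 + 8·t and substitute into x ≡ 0 (mod 9): 8·t ≡ 0 − 3 = -3 (mod 9).
    Reduce coefficients mod 9: 8·t ≡ 6 (mod 9).
    The inverse of 8 mod 9 is 8 (since 8·8 = 64 = 7·9 + 1), so t ≡ 8·6 = 48 ≡ 3 (mod 9).
    Then x = 3 + 8·3 = 27, valid modulo lcm(8, 9) = 72: x ≡ 27 (mod 72).
  Combine with x ≡ 9 (mod 13): since gcd(72, 13) = 1, we get a unique residue mod 936.
    Write x = 27 + 72·t and substitute into x ≡ 9 (mod 13): 72·t ≡ 9 − 27 = -18 (mod 13).
    Reduce coefficients mod 13: 7·t ≡ 8 (mod 13).
    The inverse of 7 mod 13 is 2 (since 7·2 = 14 = 1·13 + 1), so t ≡ 2·8 = 16 ≡ 3 (mod 13).
    Then x = 27 + 72·3 = 243, valid modulo lcm(72, 13) = 936: x ≡ 243 (mod 936).
Verify: 243 mod 8 = 3 ✓, 243 mod 9 = 0 ✓, 243 mod 13 = 9 ✓.

x ≡ 243 (mod 936).


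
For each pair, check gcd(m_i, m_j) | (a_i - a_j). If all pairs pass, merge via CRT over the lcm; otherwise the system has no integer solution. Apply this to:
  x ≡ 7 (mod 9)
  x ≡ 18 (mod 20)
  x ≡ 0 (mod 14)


Moduli 9, 20, 14 are not pairwise coprime, so CRT works modulo lcm(m_i) when all pairwise compatibility conditions hold.
Pairwise compatibility: gcd(m_i, m_j) must divide a_i - a_j for every pair.
Merge one congruence at a time:
  Start: x ≡ 7 (mod 9).
  Combine with x ≡ 18 (mod 20): gcd(9, 20) = 1; 18 - 7 = 11, which IS divisible by 1, so compatible.
    Write x = 7 + 9·t and substitute into x ≡ 18 (mod 20): 9·t ≡ 18 − 7 = 11 (mod 20).
    The inverse of 9 mod 20 is 9 (since 9·9 = 81 = 4·20 + 1), so t ≡ 9·11 = 99 ≡ 19 (mod 20).
    Then x = 7 + 9·19 = 178, valid modulo lcm(9, 20) = 180: x ≡ 178 (mod 180).
  Combine with x ≡ 0 (mod 14): gcd(180, 14) = 2; 0 - 178 = -178, which IS divisible by 2, so compatible.
    Write x = 178 + 180·t and substitute into x ≡ 0 (mod 14): 180·t ≡ 0 − 178 = -178 (mod 14).
    Divide the congruence (and modulus) by g = 2: 90·t ≡ -89 (mod 7).
    Reduce coefficients mod 7: 6·t ≡ 2 (mod 7).
    The inverse of 6 mod 7 is 6 (since 6·6 = 36 = 5·7 + 1), so t ≡ 6·2 = 12 ≡ 5 (mod 7).
    Then x = 178 + 180·5 = 1078, valid modulo lcm(180, 14) = 1260: x ≡ 1078 (mod 1260).
Verify: 1078 mod 9 = 7, 1078 mod 20 = 18, 1078 mod 14 = 0.

x ≡ 1078 (mod 1260).


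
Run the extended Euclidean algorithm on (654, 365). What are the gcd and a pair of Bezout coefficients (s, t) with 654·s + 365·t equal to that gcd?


Euclidean algorithm on (654, 365) — divide until remainder is 0:
  654 = 1 · 365 + 289
  365 = 1 · 289 + 76
  289 = 3 · 76 + 61
  76 = 1 · 61 + 15
  61 = 4 · 15 + 1
  15 = 15 · 1 + 0
gcd(654, 365) = 1.
Track Bezout coefficients alongside the remainders: start with r₀ = 654 = a·1 + b·0 (s = 1, t = 0) and r₁ = 365 = a·0 + b·1 (s = 0, t = 1); each new remainder r_{k+1} = r_{k-1} − q_k·r_k inherits s_{k+1} = s_{k-1} − q_k·s_k, t_{k+1} = t_{k-1} − q_k·t_k, so r_k = a·s_k + b·t_k at every step:
  q = 1: r = 289, s = 1 − 1·0 = 1, t = 0 − 1·1 = -1  (check: 654·1 + 365·(-1) = 289)
  q = 1: r = 76, s = 0 − 1·1 = -1, t = 1 − 1·(-1) = 2  (check: 654·(-1) + 365·2 = 76)
  q = 3: r = 61, s = 1 − 3·(-1) = 4, t = -1 − 3·2 = -7  (check: 654·4 + 365·(-7) = 61)
  q = 1: r = 15, s = -1 − 1·4 = -5, t = 2 − 1·(-7) = 9  (check: 654·(-5) + 365·9 = 15)
  q = 4: r = 1, s = 4 − 4·(-5) = 24, t = -7 − 4·9 = -43  (check: 654·24 + 365·(-43) = 1)
The row with r = 1 (the gcd) gives the Bezout coefficients s = 24, t = -43.
Result: 654 · (24) + 365 · (-43) = 1.

gcd(654, 365) = 1; s = 24, t = -43 (check: 654·24 + 365·(-43) = 1).


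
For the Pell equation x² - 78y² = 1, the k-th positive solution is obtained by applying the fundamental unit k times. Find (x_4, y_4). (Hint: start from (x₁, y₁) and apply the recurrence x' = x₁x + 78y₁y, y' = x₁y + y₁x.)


Step 1: Find the fundamental solution (x₁, y₁) of x² - 78y² = 1.
  Expand √78 as a continued fraction. a₀ = ⌊√78⌋ = 8; iterate m_{k+1} = d_k·a_k − m_k, d_{k+1} = (78 − m_{k+1}²)/d_k, a_{k+1} = ⌊(a₀ + m_{k+1})/d_{k+1}⌋ (starting m₀ = 0, d₀ = 1), with convergents p_k = a_k·p_{k-1} + p_{k-2}, q_k = a_k·q_{k-1} + q_{k-2} (p₋₁ = 1, q₋₁ = 0):
  k = 0: a₀ = 8; p₀/q₀ = 8/1; p₀² − 78·q₀² = 64 − 78 = -14.
  k = 1: m = 8, d = 14, a = ⌊(8 + 8)/14⌋ = 1; p/q = (1·8 + 1)/(1·1 + 0) = 9/1; p² − 78·q² = 81 − 78 = 3.
  k = 2: m = 6, d = 3, a = ⌊(8 + 6)/3⌋ = 4; p/q = (4·9 + 8)/(4·1 + 1) = 44/5; p² − 78·q² = 1936 − 1950 = -14.
  k = 3: m = 6, d = 14, a = ⌊(8 + 6)/14⌋ = 1; p/q = (1·44 + 9)/(1·5 + 1) = 53/6; p² − 78·q² = 2809 − 2808 = 1.
  The first convergent with p² − 78·q² = 1 gives the fundamental solution (x₁, y₁) = (53, 6).
Step 2: Apply the recurrence (x_{n+1}, y_{n+1}) = (x₁x_n + 78y₁y_n, x₁y_n + y₁x_n) repeatedly.
  From (x_1, y_1) = (53, 6): x_2 = 53·53 + 78·6·6 = 5617; y_2 = 53·6 + 6·53 = 636.
  From (x_2, y_2) = (5617, 636): x_3 = 53·5617 + 78·6·636 = 595349; y_3 = 53·636 + 6·5617 = 67410.
  From (x_3, y_3) = (595349, 67410): x_4 = 53·595349 + 78·6·67410 = 63101377; y_4 = 53·67410 + 6·595349 = 7144824.
Step 3: Verify x_4² - 78·y_4² = 3981783779296129 - 3981783779296128 = 1 (should be 1). ✓

(x_1, y_1) = (53, 6); (x_4, y_4) = (63101377, 7144824).


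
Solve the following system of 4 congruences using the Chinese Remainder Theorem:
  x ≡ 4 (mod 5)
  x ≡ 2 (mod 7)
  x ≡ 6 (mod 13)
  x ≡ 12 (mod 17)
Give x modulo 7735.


Product of moduli M = 5 · 7 · 13 · 17 = 7735.
Merge one congruence at a time:
  Start: x ≡ 4 (mod 5).
  Combine with x ≡ 2 (mod 7); new modulus lcm = 35.
    Write x = 4 + 5·t and substitute into x ≡ 2 (mod 7): 5·t ≡ 2 − 4 = -2 (mod 7).
    Reduce coefficients mod 7: 5·t ≡ 5 (mod 7).
    The inverse of 5 mod 7 is 3 (since 5·3 = 15 = 2·7 + 1), so t ≡ 3·5 = 15 ≡ 1 (mod 7).
    Then x = 4 + 5·1 = 9, valid modulo lcm(5, 7) = 35: x ≡ 9 (mod 35).
  Combine with x ≡ 6 (mod 13); new modulus lcm = 455.
    Write x = 9 + 35·t and substitute into x ≡ 6 (mod 13): 35·t ≡ 6 − 9 = -3 (mod 13).
    Reduce coefficients mod 13: 9·t ≡ 10 (mod 13).
    The inverse of 9 mod 13 is 3 (since 9·3 = 27 = 2·13 + 1), so t ≡ 3·10 = 30 ≡ 4 (mod 13).
    Then x = 9 + 35·4 = 149, valid modulo lcm(35, 13) = 455: x ≡ 149 (mod 455).
  Combine with x ≡ 12 (mod 17); new modulus lcm = 7735.
    Write x = 149 + 455·t and substitute into x ≡ 12 (mod 17): 455·t ≡ 12 − 149 = -137 (mod 17).
    Reduce coefficients mod 17: 13·t ≡ 16 (mod 17).
    The inverse of 13 mod 17 is 4 (since 13·4 = 52 = 3·17 + 1), so t ≡ 4·16 = 64 ≡ 13 (mod 17).
    Then x = 149 + 455·13 = 6064, valid modulo lcm(455, 17) = 7735: x ≡ 6064 (mod 7735).
Verify against each original: 6064 mod 5 = 4, 6064 mod 7 = 2, 6064 mod 13 = 6, 6064 mod 17 = 12.

x ≡ 6064 (mod 7735).


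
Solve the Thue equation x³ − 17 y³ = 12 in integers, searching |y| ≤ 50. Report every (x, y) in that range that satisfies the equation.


The equation is x³ - 17y³ = 12. For fixed y, x³ = 17·y³ + 12, so a solution requires the RHS to be a perfect cube.
Strategy: iterate y from -50 to 50, compute RHS = 17·y³ + 12, and check whether it is a (positive or negative) perfect cube.
Check small values of y:
  y = 0: RHS = 12 is not a perfect cube.
  y = 1: RHS = 29 is not a perfect cube.
  y = -1: RHS = -5 is not a perfect cube.
  y = 2: RHS = 148 is not a perfect cube.
  y = -2: RHS = -124 is not a perfect cube.
  y = 3: RHS = 471 is not a perfect cube.
  y = -3: RHS = -447 is not a perfect cube.
Continuing the search up to |y| = 50 finds no solutions either.
No (x, y) in the scanned range satisfies the equation.

No integer solutions with |y| ≤ 50.


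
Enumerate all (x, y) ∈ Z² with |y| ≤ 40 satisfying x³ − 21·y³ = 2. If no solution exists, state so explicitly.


The equation is x³ - 21y³ = 2. For fixed y, x³ = 21·y³ + 2, so a solution requires the RHS to be a perfect cube.
Strategy: iterate y from -40 to 40, compute RHS = 21·y³ + 2, and check whether it is a (positive or negative) perfect cube.
Check small values of y:
  y = 0: RHS = 2 is not a perfect cube.
  y = 1: RHS = 23 is not a perfect cube.
  y = -1: RHS = -19 is not a perfect cube.
  y = 2: RHS = 170 is not a perfect cube.
  y = -2: RHS = -166 is not a perfect cube.
  y = 3: RHS = 569 is not a perfect cube.
  y = -3: RHS = -565 is not a perfect cube.
Continuing the search up to |y| = 40 finds no solutions either.
No (x, y) in the scanned range satisfies the equation.

No integer solutions with |y| ≤ 40.


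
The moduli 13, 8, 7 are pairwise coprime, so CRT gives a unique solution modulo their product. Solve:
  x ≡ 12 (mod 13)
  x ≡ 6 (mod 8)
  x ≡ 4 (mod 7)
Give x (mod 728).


Moduli 13, 8, 7 are pairwise coprime; by CRT there is a unique solution modulo M = 13 · 8 · 7 = 728.
Solve pairwise, accumulating the modulus:
  Start with x ≡ 12 (mod 13).
  Combine with x ≡ 6 (mod 8): since gcd(13, 8) = 1, we get a unique residue mod 104.
    Write x = 12 + 13·t and substitute into x ≡ 6 (mod 8): 13·t ≡ 6 − 12 = -6 (mod 8).
    Reduce coefficients mod 8: 5·t ≡ 2 (mod 8).
    The inverse of 5 mod 8 is 5 (since 5·5 = 25 = 3·8 + 1), so t ≡ 5·2 = 10 ≡ 2 (mod 8).
    Then x = 12 + 13·2 = 38, valid modulo lcm(13, 8) = 104: x ≡ 38 (mod 104).
  Combine with x ≡ 4 (mod 7): since gcd(104, 7) = 1, we get a unique residue mod 728.
    Write x = 38 + 104·t and substitute into x ≡ 4 (mod 7): 104·t ≡ 4 − 38 = -34 (mod 7).
    Reduce coefficients mod 7: 6·t ≡ 1 (mod 7).
    The inverse of 6 mod 7 is 6 (since 6·6 = 36 = 5·7 + 1), so t ≡ 6·1 = 6 ≡ 6 (mod 7).
    Then x = 38 + 104·6 = 662, valid modulo lcm(104, 7) = 728: x ≡ 662 (mod 728).
Verify: 662 mod 13 = 12 ✓, 662 mod 8 = 6 ✓, 662 mod 7 = 4 ✓.

x ≡ 662 (mod 728).


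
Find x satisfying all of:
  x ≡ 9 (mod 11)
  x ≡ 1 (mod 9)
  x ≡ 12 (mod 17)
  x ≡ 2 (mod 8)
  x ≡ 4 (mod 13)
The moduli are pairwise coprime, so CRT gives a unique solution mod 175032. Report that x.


Product of moduli M = 11 · 9 · 17 · 8 · 13 = 175032.
Merge one congruence at a time:
  Start: x ≡ 9 (mod 11).
  Combine with x ≡ 1 (mod 9); new modulus lcm = 99.
    Write x = 9 + 11·t and substitute into x ≡ 1 (mod 9): 11·t ≡ 1 − 9 = -8 (mod 9).
    Reduce coefficients mod 9: 2·t ≡ 1 (mod 9).
    The inverse of 2 mod 9 is 5 (since 2·5 = 10 = 1·9 + 1), so t ≡ 5·1 = 5 ≡ 5 (mod 9).
    Then x = 9 + 11·5 = 64, valid modulo lcm(11, 9) = 99: x ≡ 64 (mod 99).
  Combine with x ≡ 12 (mod 17); new modulus lcm = 1683.
    Write x = 64 + 99·t and substitute into x ≡ 12 (mod 17): 99·t ≡ 12 − 64 = -52 (mod 17).
    Reduce coefficients mod 17: 14·t ≡ 16 (mod 17).
    The inverse of 14 mod 17 is 11 (since 14·11 = 154 = 9·17 + 1), so t ≡ 11·16 = 176 ≡ 6 (mod 17).
    Then x = 64 + 99·6 = 658, valid modulo lcm(99, 17) = 1683: x ≡ 658 (mod 1683).
  Combine with x ≡ 2 (mod 8); new modulus lcm = 13464.
    Write x = 658 + 1683·t and substitute into x ≡ 2 (mod 8): 1683·t ≡ 2 − 658 = -656 (mod 8).
    Reduce coefficients mod 8: 3·t ≡ 0 (mod 8).
    The inverse of 3 mod 8 is 3 (since 3·3 = 9 = 1·8 + 1), so t ≡ 3·0 = 0 ≡ 0 (mod 8).
    Then x = 658 + 1683·0 = 658, valid modulo lcm(1683, 8) = 13464: x ≡ 658 (mod 13464).
  Combine with x ≡ 4 (mod 13); new modulus lcm = 175032.
    Write x = 658 + 13464·t and substitute into x ≡ 4 (mod 13): 13464·t ≡ 4 − 658 = -654 (mod 13).
    Reduce coefficients mod 13: 9·t ≡ 9 (mod 13).
    The inverse of 9 mod 13 is 3 (since 9·3 = 27 = 2·13 + 1), so t ≡ 3·9 = 27 ≡ 1 (mod 13).
    Then x = 658 + 13464·1 = 14122, valid modulo lcm(13464, 13) = 175032: x ≡ 14122 (mod 175032).
Verify against each original: 14122 mod 11 = 9, 14122 mod 9 = 1, 14122 mod 17 = 12, 14122 mod 8 = 2, 14122 mod 13 = 4.

x ≡ 14122 (mod 175032).


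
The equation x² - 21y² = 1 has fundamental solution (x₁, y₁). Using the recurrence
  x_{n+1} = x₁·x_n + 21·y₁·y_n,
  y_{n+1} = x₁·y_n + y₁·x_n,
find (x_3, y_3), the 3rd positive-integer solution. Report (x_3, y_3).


Step 1: Find the fundamental solution (x₁, y₁) of x² - 21y² = 1.
  Expand √21 as a continued fraction. a₀ = ⌊√21⌋ = 4; iterate m_{k+1} = d_k·a_k − m_k, d_{k+1} = (21 − m_{k+1}²)/d_k, a_{k+1} = ⌊(a₀ + m_{k+1})/d_{k+1}⌋ (starting m₀ = 0, d₀ = 1), with convergents p_k = a_k·p_{k-1} + p_{k-2}, q_k = a_k·q_{k-1} + q_{k-2} (p₋₁ = 1, q₋₁ = 0):
  k = 0: a₀ = 4; p₀/q₀ = 4/1; p₀² − 21·q₀² = 16 − 21 = -5.
  k = 1: m = 4, d = 5, a = ⌊(4 + 4)/5⌋ = 1; p/q = (1·4 + 1)/(1·1 + 0) = 5/1; p² − 21·q² = 25 − 21 = 4.
  k = 2: m = 1, d = 4, a = ⌊(4 + 1)/4⌋ = 1; p/q = (1·5 + 4)/(1·1 + 1) = 9/2; p² − 21·q² = 81 − 84 = -3.
  k = 3: m = 3, d = 3, a = ⌊(4 + 3)/3⌋ = 2; p/q = (2·9 + 5)/(2·2 + 1) = 23/5; p² − 21·q² = 529 − 525 = 4.
  k = 4: m = 3, d = 4, a = ⌊(4 + 3)/4⌋ = 1; p/q = (1·23 + 9)/(1·5 + 2) = 32/7; p² − 21·q² = 1024 − 1029 = -5.
  k = 5: m = 1, d = 5, a = ⌊(4 + 1)/5⌋ = 1; p/q = (1·32 + 23)/(1·7 + 5) = 55/12; p² − 21·q² = 3025 − 3024 = 1.
  The first convergent with p² − 21·q² = 1 gives the fundamental solution (x₁, y₁) = (55, 12).
Step 2: Apply the recurrence (x_{n+1}, y_{n+1}) = (x₁x_n + 21y₁y_n, x₁y_n + y₁x_n) repeatedly.
  From (x_1, y_1) = (55, 12): x_2 = 55·55 + 21·12·12 = 6049; y_2 = 55·12 + 12·55 = 1320.
  From (x_2, y_2) = (6049, 1320): x_3 = 55·6049 + 21·12·1320 = 665335; y_3 = 55·1320 + 12·6049 = 145188.
Step 3: Verify x_3² - 21·y_3² = 442670662225 - 442670662224 = 1 (should be 1). ✓

(x_1, y_1) = (55, 12); (x_3, y_3) = (665335, 145188).


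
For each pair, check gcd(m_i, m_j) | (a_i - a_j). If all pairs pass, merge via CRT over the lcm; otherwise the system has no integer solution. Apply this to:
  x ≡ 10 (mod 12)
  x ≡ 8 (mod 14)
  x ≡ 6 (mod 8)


Moduli 12, 14, 8 are not pairwise coprime, so CRT works modulo lcm(m_i) when all pairwise compatibility conditions hold.
Pairwise compatibility: gcd(m_i, m_j) must divide a_i - a_j for every pair.
Merge one congruence at a time:
  Start: x ≡ 10 (mod 12).
  Combine with x ≡ 8 (mod 14): gcd(12, 14) = 2; 8 - 10 = -2, which IS divisible by 2, so compatible.
    Write x = 10 + 12·t and substitute into x ≡ 8 (mod 14): 12·t ≡ 8 − 10 = -2 (mod 14).
    Divide the congruence (and modulus) by g = 2: 6·t ≡ -1 (mod 7).
    Reduce coefficients mod 7: 6·t ≡ 6 (mod 7).
    The inverse of 6 mod 7 is 6 (since 6·6 = 36 = 5·7 + 1), so t ≡ 6·6 = 36 ≡ 1 (mod 7).
    Then x = 10 + 12·1 = 22, valid modulo lcm(12, 14) = 84: x ≡ 22 (mod 84).
  Combine with x ≡ 6 (mod 8): gcd(84, 8) = 4; 6 - 22 = -16, which IS divisible by 4, so compatible.
    Write x = 22 + 84·t and substitute into x ≡ 6 (mod 8): 84·t ≡ 6 − 22 = -16 (mod 8).
    Divide the congruence (and modulus) by g = 4: 21·t ≡ -4 (mod 2).
    Reduce coefficients mod 2: 1·t ≡ 0 (mod 2).
    So t ≡ 0 (mod 2).
    Then x = 22 + 84·0 = 22, valid modulo lcm(84, 8) = 168: x ≡ 22 (mod 168).
Verify: 22 mod 12 = 10, 22 mod 14 = 8, 22 mod 8 = 6.

x ≡ 22 (mod 168).


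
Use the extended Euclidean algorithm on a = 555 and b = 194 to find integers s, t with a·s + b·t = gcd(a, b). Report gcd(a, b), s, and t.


Euclidean algorithm on (555, 194) — divide until remainder is 0:
  555 = 2 · 194 + 167
  194 = 1 · 167 + 27
  167 = 6 · 27 + 5
  27 = 5 · 5 + 2
  5 = 2 · 2 + 1
  2 = 2 · 1 + 0
gcd(555, 194) = 1.
Track Bezout coefficients alongside the remainders: start with r₀ = 555 = a·1 + b·0 (s = 1, t = 0) and r₁ = 194 = a·0 + b·1 (s = 0, t = 1); each new remainder r_{k+1} = r_{k-1} − q_k·r_k inherits s_{k+1} = s_{k-1} − q_k·s_k, t_{k+1} = t_{k-1} − q_k·t_k, so r_k = a·s_k + b·t_k at every step:
  q = 2: r = 167, s = 1 − 2·0 = 1, t = 0 − 2·1 = -2  (check: 555·1 + 194·(-2) = 167)
  q = 1: r = 27, s = 0 − 1·1 = -1, t = 1 − 1·(-2) = 3  (check: 555·(-1) + 194·3 = 27)
  q = 6: r = 5, s = 1 − 6·(-1) = 7, t = -2 − 6·3 = -20  (check: 555·7 + 194·(-20) = 5)
  q = 5: r = 2, s = -1 − 5·7 = -36, t = 3 − 5·(-20) = 103  (check: 555·(-36) + 194·103 = 2)
  q = 2: r = 1, s = 7 − 2·(-36) = 79, t = -20 − 2·103 = -226  (check: 555·79 + 194·(-226) = 1)
The row with r = 1 (the gcd) gives the Bezout coefficients s = 79, t = -226.
Result: 555 · (79) + 194 · (-226) = 1.

gcd(555, 194) = 1; s = 79, t = -226 (check: 555·79 + 194·(-226) = 1).


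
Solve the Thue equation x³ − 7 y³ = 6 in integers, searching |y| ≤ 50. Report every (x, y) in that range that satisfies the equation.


The equation is x³ - 7y³ = 6. For fixed y, x³ = 7·y³ + 6, so a solution requires the RHS to be a perfect cube.
Strategy: iterate y from -50 to 50, compute RHS = 7·y³ + 6, and check whether it is a (positive or negative) perfect cube.
Check small values of y:
  y = 0: RHS = 6 is not a perfect cube.
  y = 1: RHS = 13 is not a perfect cube.
  y = -1: RHS = -1 = (-1)³ ⇒ x = -1 works.
  y = 2: RHS = 62 is not a perfect cube.
  y = -2: RHS = -50 is not a perfect cube.
  y = 3: RHS = 195 is not a perfect cube.
  y = -3: RHS = -183 is not a perfect cube.
Continuing the search up to |y| = 50 finds no further solutions beyond those listed.
Collected solutions: (-1, -1).

Solutions (with |y| ≤ 50): (-1, -1).


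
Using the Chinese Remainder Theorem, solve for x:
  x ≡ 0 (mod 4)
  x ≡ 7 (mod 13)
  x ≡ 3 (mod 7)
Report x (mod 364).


Moduli 4, 13, 7 are pairwise coprime; by CRT there is a unique solution modulo M = 4 · 13 · 7 = 364.
Solve pairwise, accumulating the modulus:
  Start with x ≡ 0 (mod 4).
  Combine with x ≡ 7 (mod 13): since gcd(4, 13) = 1, we get a unique residue mod 52.
    Write x = 0 + 4·t and substitute into x ≡ 7 (mod 13): 4·t ≡ 7 − 0 = 7 (mod 13).
    The inverse of 4 mod 13 is 10 (since 4·10 = 40 = 3·13 + 1), so t ≡ 10·7 = 70 ≡ 5 (mod 13).
    Then x = 0 + 4·5 = 20, valid modulo lcm(4, 13) = 52: x ≡ 20 (mod 52).
  Combine with x ≡ 3 (mod 7): since gcd(52, 7) = 1, we get a unique residue mod 364.
    Write x = 20 + 52·t and substitute into x ≡ 3 (mod 7): 52·t ≡ 3 − 20 = -17 (mod 7).
    Reduce coefficients mod 7: 3·t ≡ 4 (mod 7).
    The inverse of 3 mod 7 is 5 (since 3·5 = 15 = 2·7 + 1), so t ≡ 5·4 = 20 ≡ 6 (mod 7).
    Then x = 20 + 52·6 = 332, valid modulo lcm(52, 7) = 364: x ≡ 332 (mod 364).
Verify: 332 mod 4 = 0 ✓, 332 mod 13 = 7 ✓, 332 mod 7 = 3 ✓.

x ≡ 332 (mod 364).


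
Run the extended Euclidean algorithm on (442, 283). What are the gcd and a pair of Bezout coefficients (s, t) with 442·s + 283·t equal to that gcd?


Euclidean algorithm on (442, 283) — divide until remainder is 0:
  442 = 1 · 283 + 159
  283 = 1 · 159 + 124
  159 = 1 · 124 + 35
  124 = 3 · 35 + 19
  35 = 1 · 19 + 16
  19 = 1 · 16 + 3
  16 = 5 · 3 + 1
  3 = 3 · 1 + 0
gcd(442, 283) = 1.
Track Bezout coefficients alongside the remainders: start with r₀ = 442 = a·1 + b·0 (s = 1, t = 0) and r₁ = 283 = a·0 + b·1 (s = 0, t = 1); each new remainder r_{k+1} = r_{k-1} − q_k·r_k inherits s_{k+1} = s_{k-1} − q_k·s_k, t_{k+1} = t_{k-1} − q_k·t_k, so r_k = a·s_k + b·t_k at every step:
  q = 1: r = 159, s = 1 − 1·0 = 1, t = 0 − 1·1 = -1  (check: 442·1 + 283·(-1) = 159)
  q = 1: r = 124, s = 0 − 1·1 = -1, t = 1 − 1·(-1) = 2  (check: 442·(-1) + 283·2 = 124)
  q = 1: r = 35, s = 1 − 1·(-1) = 2, t = -1 − 1·2 = -3  (check: 442·2 + 283·(-3) = 35)
  q = 3: r = 19, s = -1 − 3·2 = -7, t = 2 − 3·(-3) = 11  (check: 442·(-7) + 283·11 = 19)
  q = 1: r = 16, s = 2 − 1·(-7) = 9, t = -3 − 1·11 = -14  (check: 442·9 + 283·(-14) = 16)
  q = 1: r = 3, s = -7 − 1·9 = -16, t = 11 − 1·(-14) = 25  (check: 442·(-16) + 283·25 = 3)
  q = 5: r = 1, s = 9 − 5·(-16) = 89, t = -14 − 5·25 = -139  (check: 442·89 + 283·(-139) = 1)
The row with r = 1 (the gcd) gives the Bezout coefficients s = 89, t = -139.
Result: 442 · (89) + 283 · (-139) = 1.

gcd(442, 283) = 1; s = 89, t = -139 (check: 442·89 + 283·(-139) = 1).


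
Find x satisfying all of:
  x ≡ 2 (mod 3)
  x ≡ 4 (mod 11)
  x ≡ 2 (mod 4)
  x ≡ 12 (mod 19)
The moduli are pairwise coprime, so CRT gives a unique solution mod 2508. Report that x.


Product of moduli M = 3 · 11 · 4 · 19 = 2508.
Merge one congruence at a time:
  Start: x ≡ 2 (mod 3).
  Combine with x ≡ 4 (mod 11); new modulus lcm = 33.
    Write x = 2 + 3·t and substitute into x ≡ 4 (mod 11): 3·t ≡ 4 − 2 = 2 (mod 11).
    The inverse of 3 mod 11 is 4 (since 3·4 = 12 = 1·11 + 1), so t ≡ 4·2 = 8 ≡ 8 (mod 11).
    Then x = 2 + 3·8 = 26, valid modulo lcm(3, 11) = 33: x ≡ 26 (mod 33).
  Combine with x ≡ 2 (mod 4); new modulus lcm = 132.
    Write x = 26 + 33·t and substitute into x ≡ 2 (mod 4): 33·t ≡ 2 − 26 = -24 (mod 4).
    Reduce coefficients mod 4: 1·t ≡ 0 (mod 4).
    So t ≡ 0 (mod 4).
    Then x = 26 + 33·0 = 26, valid modulo lcm(33, 4) = 132: x ≡ 26 (mod 132).
  Combine with x ≡ 12 (mod 19); new modulus lcm = 2508.
    Write x = 26 + 132·t and substitute into x ≡ 12 (mod 19): 132·t ≡ 12 − 26 = -14 (mod 19).
    Reduce coefficients mod 19: 18·t ≡ 5 (mod 19).
    The inverse of 18 mod 19 is 18 (since 18·18 = 324 = 17·19 + 1), so t ≡ 18·5 = 90 ≡ 14 (mod 19).
    Then x = 26 + 132·14 = 1874, valid modulo lcm(132, 19) = 2508: x ≡ 1874 (mod 2508).
Verify against each original: 1874 mod 3 = 2, 1874 mod 11 = 4, 1874 mod 4 = 2, 1874 mod 19 = 12.

x ≡ 1874 (mod 2508).


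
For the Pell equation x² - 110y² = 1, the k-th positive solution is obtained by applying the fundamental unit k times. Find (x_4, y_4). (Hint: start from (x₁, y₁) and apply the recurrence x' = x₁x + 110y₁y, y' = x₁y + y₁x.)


Step 1: Find the fundamental solution (x₁, y₁) of x² - 110y² = 1.
  Expand √110 as a continued fraction. a₀ = ⌊√110⌋ = 10; iterate m_{k+1} = d_k·a_k − m_k, d_{k+1} = (110 − m_{k+1}²)/d_k, a_{k+1} = ⌊(a₀ + m_{k+1})/d_{k+1}⌋ (starting m₀ = 0, d₀ = 1), with convergents p_k = a_k·p_{k-1} + p_{k-2}, q_k = a_k·q_{k-1} + q_{k-2} (p₋₁ = 1, q₋₁ = 0):
  k = 0: a₀ = 10; p₀/q₀ = 10/1; p₀² − 110·q₀² = 100 − 110 = -10.
  k = 1: m = 10, d = 10, a = ⌊(10 + 10)/10⌋ = 2; p/q = (2·10 + 1)/(2·1 + 0) = 21/2; p² − 110·q² = 441 − 440 = 1.
  The first convergent with p² − 110·q² = 1 gives the fundamental solution (x₁, y₁) = (21, 2).
Step 2: Apply the recurrence (x_{n+1}, y_{n+1}) = (x₁x_n + 110y₁y_n, x₁y_n + y₁x_n) repeatedly.
  From (x_1, y_1) = (21, 2): x_2 = 21·21 + 110·2·2 = 881; y_2 = 21·2 + 2·21 = 84.
  From (x_2, y_2) = (881, 84): x_3 = 21·881 + 110·2·84 = 36981; y_3 = 21·84 + 2·881 = 3526.
  From (x_3, y_3) = (36981, 3526): x_4 = 21·36981 + 110·2·3526 = 1552321; y_4 = 21·3526 + 2·36981 = 148008.
Step 3: Verify x_4² - 110·y_4² = 2409700487041 - 2409700487040 = 1 (should be 1). ✓

(x_1, y_1) = (21, 2); (x_4, y_4) = (1552321, 148008).


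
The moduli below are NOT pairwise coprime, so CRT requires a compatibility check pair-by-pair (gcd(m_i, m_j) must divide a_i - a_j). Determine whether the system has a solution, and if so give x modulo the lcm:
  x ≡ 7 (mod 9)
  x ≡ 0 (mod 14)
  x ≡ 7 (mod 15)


Moduli 9, 14, 15 are not pairwise coprime, so CRT works modulo lcm(m_i) when all pairwise compatibility conditions hold.
Pairwise compatibility: gcd(m_i, m_j) must divide a_i - a_j for every pair.
Merge one congruence at a time:
  Start: x ≡ 7 (mod 9).
  Combine with x ≡ 0 (mod 14): gcd(9, 14) = 1; 0 - 7 = -7, which IS divisible by 1, so compatible.
    Write x = 7 + 9·t and substitute into x ≡ 0 (mod 14): 9·t ≡ 0 − 7 = -7 (mod 14).
    Reduce coefficients mod 14: 9·t ≡ 7 (mod 14).
    The inverse of 9 mod 14 is 11 (since 9·11 = 99 = 7·14 + 1), so t ≡ 11·7 = 77 ≡ 7 (mod 14).
    Then x = 7 + 9·7 = 70, valid modulo lcm(9, 14) = 126: x ≡ 70 (mod 126).
  Combine with x ≡ 7 (mod 15): gcd(126, 15) = 3; 7 - 70 = -63, which IS divisible by 3, so compatible.
    Write x = 70 + 126·t and substitute into x ≡ 7 (mod 15): 126·t ≡ 7 − 70 = -63 (mod 15).
    Divide the congruence (and modulus) by g = 3: 42·t ≡ -21 (mod 5).
    Reduce coefficients mod 5: 2·t ≡ 4 (mod 5).
    The inverse of 2 mod 5 is 3 (since 2·3 = 6 = 1·5 + 1), so t ≡ 3·4 = 12 ≡ 2 (mod 5).
    Then x = 70 + 126·2 = 322, valid modulo lcm(126, 15) = 630: x ≡ 322 (mod 630).
Verify: 322 mod 9 = 7, 322 mod 14 = 0, 322 mod 15 = 7.

x ≡ 322 (mod 630).


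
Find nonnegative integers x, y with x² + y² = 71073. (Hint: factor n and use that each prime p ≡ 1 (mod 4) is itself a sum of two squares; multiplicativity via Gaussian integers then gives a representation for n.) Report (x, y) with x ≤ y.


Step 1: Factor n = 71073 = 3^2 · 53 · 149.
Step 2: Check the mod-4 condition on each prime factor: 3 ≡ 3 (mod 4), exponent 2 (must be even); 53 ≡ 1 (mod 4), exponent 1; 149 ≡ 1 (mod 4), exponent 1.
All primes ≡ 3 (mod 4) appear to even exponent (or don't appear), so by the two-squares theorem n IS expressible as a sum of two squares.
Step 3: Build a representation. Group n = k² · m with k = 3 and m = 53 · 149 = 7897 (a product of primes ≡ 1 (mod 4)); a representation of m scales to one of n via (k·x)² + (k·y)² = k²(x² + y²). Each prime p ≡ 1 (mod 4) is itself a sum of two squares; find a² by testing p − a² for a perfect square:
  53: 53 − 1² = 52, 53 − 2² = 49 = 7² ⇒ 53 = 2² + 7².
  149: 149 − 1² = 148, 149 − 2² = 145, 149 − 3² = 140, 149 − 4² = 133, 149 − 5² = 124, 149 − 6² = 113, 149 − 7² = 100 = 10² ⇒ 149 = 7² + 10².
  Combine using the Brahmagupta–Fibonacci identity (a² + b²)(c² + d²) = (ac − bd)² + (ad + bc)² = (ac + bd)² + (ad − bc)²:
  53 · 149 = 7897: from (2² + 7²)(7² + 10²), take (2·7 − 7·10, 2·10 + 7·7) = (14 − 70, 20 + 49) = (-56, 69); dropping signs (only squares matter) gives (56, 69); check 56² + 69² = 3136 + 4761 = 7897 ✓.
  Scale by k = 3: (3·56, 3·69) = (168, 207).
Step 4: Order so x ≤ y and verify: 168² + 207² = 28224 + 42849 = 71073 = n. ✓

n = 71073 = 168² + 207² (one valid representation with x ≤ y).
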